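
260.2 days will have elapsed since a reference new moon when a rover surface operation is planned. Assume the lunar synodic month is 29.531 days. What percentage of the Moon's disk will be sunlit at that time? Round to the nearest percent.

260.2 d spans 8 complete synodic months (8 × 29.531 = 236.25 d) plus 23.95 d.
The Moon has covered 23.95/29.531 of its cycle, so θ ≈ 360° × 23.95/29.531 = 292.0°.
cos 292.0° = 0.374, so f = (1 − 0.374)/2 = 0.313, so 31%.

31%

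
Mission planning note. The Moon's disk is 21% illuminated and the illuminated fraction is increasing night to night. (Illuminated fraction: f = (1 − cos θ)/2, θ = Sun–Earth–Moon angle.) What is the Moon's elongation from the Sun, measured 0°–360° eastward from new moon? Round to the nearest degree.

cos θ = 1 − 2f = 0.580, giving a principal value of 54.5°.
The Moon is waxing (0°–180°), so θ = 54.5° directly.

55°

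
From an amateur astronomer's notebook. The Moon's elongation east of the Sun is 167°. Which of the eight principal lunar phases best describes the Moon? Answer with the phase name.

full moon

167° lies in the full moon sector of the 8-phase cycle.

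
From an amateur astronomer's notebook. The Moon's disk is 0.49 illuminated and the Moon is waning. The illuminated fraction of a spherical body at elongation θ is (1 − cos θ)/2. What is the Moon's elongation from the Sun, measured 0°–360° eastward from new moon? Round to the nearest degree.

271°

cos θ = 1 − 2f = 0.020, giving a principal value of 88.9°.
A waning Moon lies in 180°–360°, so θ = 360° − 88.9° = 271.1°.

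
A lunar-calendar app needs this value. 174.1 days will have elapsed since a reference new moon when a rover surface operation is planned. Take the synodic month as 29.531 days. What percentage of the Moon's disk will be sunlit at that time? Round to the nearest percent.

10%

174.1 d spans 5 complete synodic months (5 × 29.531 = 147.66 d) plus 26.44 d.
The Moon has covered 26.44/29.531 of its cycle, so θ ≈ 360° × 26.44/29.531 = 322.4°.
Illuminated fraction = (1 − cos 322.4°)/2 = (1 − 0.792)/2 ≈ 0.104, so 10%.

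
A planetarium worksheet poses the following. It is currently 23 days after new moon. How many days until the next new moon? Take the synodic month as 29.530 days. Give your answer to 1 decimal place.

6.5 days

One full lunation from the last new moon is 29.530 d; remaining = 29.530 − 23 = 6.530 d.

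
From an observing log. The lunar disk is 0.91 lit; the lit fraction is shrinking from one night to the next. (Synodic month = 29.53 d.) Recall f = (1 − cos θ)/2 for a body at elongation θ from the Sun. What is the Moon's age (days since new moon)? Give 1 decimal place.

17.6 days

cos θ = 1 − 2f = -0.820, giving a principal value of 145.1°.
Waning ⇒ past full, so θ = 360° − 145.1° = 214.9°.
Age = 29.53 × 214.9°/360° ≈ 17.63 days.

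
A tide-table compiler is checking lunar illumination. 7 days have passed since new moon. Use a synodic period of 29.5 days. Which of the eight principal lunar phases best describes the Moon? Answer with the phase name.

At 7/29.5 of the cycle, θ ≈ 85° — the first quarter range.

first quarter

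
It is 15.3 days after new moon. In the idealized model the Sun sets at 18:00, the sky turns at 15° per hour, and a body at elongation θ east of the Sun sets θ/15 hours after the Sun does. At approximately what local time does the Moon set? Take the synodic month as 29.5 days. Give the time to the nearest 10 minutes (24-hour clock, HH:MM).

06:30

Elongation θ = 360° × 15.3/29.5 ≈ 186.7°.
The Moon trails the Sun by θ/15 = 186.7/15 ≈ 12.45 hours.
18:00 + 12.447 h ≈ 06:27 → 06:30 to the nearest ten minutes.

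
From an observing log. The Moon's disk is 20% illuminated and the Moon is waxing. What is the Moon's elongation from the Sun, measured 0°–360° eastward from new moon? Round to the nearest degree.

From f = (1 − cos θ)/2: cos θ = 1 − 2×0.20 = 0.600; arccos → 53.1°.
The Moon is waxing (0°–180°), so θ = 53.1° directly.

53°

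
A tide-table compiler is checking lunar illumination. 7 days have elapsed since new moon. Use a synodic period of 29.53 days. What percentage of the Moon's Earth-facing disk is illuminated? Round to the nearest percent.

Elongation θ = 360° × 7/29.53 ≈ 85.3°.
With cos θ = 0.081, the lit fraction is (1 − 0.081)/2 ≈ 0.459, so 46%.

46%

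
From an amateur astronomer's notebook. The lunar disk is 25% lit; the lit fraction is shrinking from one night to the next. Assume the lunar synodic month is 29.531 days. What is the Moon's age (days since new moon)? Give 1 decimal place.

cos θ = 1 − 2f = 0.500, giving a principal value of 60.0°.
Since the Moon is past full (waning), take the reflex angle: θ = 360° − 60.0° = 300.0°.
That fraction of the synodic month is 300.0/360 × 29.531 d ≈ 24.61 d.

24.6 days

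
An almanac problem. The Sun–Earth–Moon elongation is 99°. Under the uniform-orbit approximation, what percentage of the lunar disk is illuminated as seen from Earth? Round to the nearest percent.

cos 99° = (-0.156), so f = (1 − (-0.156))/2 = 0.578, i.e. 58%.

58%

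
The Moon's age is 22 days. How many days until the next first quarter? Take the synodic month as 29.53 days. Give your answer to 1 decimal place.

14.9 days

First quarter is 0.25 of the way through the cycle: age 0.25 × 29.53 = 7.383 d.
Already past this cycle's first quarter; the next is at 7.383 + 29.53 = 36.913 d, so 36.913 − 22 = 14.913 days.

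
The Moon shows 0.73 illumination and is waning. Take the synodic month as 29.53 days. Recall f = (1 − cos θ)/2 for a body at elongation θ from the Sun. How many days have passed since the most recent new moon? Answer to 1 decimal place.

From f = (1 − cos θ)/2: cos θ = 1 − 2×0.73 = -0.460; arccos → 117.4°.
Since the Moon is past full (waning), take the reflex angle: θ = 360° − 117.4° = 242.6°.
That fraction of the synodic month is 242.6/360 × 29.53 d ≈ 19.90 d.

19.9 days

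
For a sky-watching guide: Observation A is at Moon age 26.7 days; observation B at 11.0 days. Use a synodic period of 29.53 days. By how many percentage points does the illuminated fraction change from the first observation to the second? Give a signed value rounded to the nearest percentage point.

First observation: θ = 360°·26.7/29.53 = 325.5°, so f = 0.088.
Second observation: θ = 134.1°, f = 0.848.
Δf = 0.848 − 0.088 = +0.760, i.e. +76 pp.

+76 percentage points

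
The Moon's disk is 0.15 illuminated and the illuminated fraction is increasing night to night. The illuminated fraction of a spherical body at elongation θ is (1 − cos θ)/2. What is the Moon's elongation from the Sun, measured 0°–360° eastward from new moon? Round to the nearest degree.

Invert f = (1 − cos θ)/2 to get cos θ = 1 − 2(0.15) = 0.700, hence θ₀ = arccos 0.700 = 45.6°.
Before full moon the principal value applies: θ = 45.6°.

46°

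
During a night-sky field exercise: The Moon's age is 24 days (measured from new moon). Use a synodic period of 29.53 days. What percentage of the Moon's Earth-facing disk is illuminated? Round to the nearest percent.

31%

Elongation θ = 360° × 24/29.53 ≈ 292.6°.
With cos θ = 0.384, the lit fraction is (1 − 0.384)/2 ≈ 0.308, so 31%.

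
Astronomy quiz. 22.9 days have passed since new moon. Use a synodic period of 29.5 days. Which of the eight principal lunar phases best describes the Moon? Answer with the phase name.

At 22.9/29.5 of the cycle, θ ≈ 279° — the last quarter range.

last quarter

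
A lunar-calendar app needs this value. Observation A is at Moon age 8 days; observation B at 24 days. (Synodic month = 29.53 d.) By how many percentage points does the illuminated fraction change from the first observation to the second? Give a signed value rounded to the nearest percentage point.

-26 pp

First observation: θ = 360°·8/29.53 = 97.5°, so f = 0.566.
Second observation: θ = 292.6°, f = 0.308.
Δf = 0.308 − 0.566 = -0.258, i.e. -26 pp.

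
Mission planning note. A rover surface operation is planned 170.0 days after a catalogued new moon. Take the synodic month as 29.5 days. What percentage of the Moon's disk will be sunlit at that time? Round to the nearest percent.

46%

170.0/29.5 = 5.763 lunations, so 5 complete cycles and 22.50 d into the next.
The Moon has covered 22.50/29.5 of its cycle, so θ ≈ 360° × 22.50/29.5 = 274.6°.
Illuminated fraction = (1 − cos 274.6°)/2 = (1 − 0.080)/2 ≈ 0.460, so 46%.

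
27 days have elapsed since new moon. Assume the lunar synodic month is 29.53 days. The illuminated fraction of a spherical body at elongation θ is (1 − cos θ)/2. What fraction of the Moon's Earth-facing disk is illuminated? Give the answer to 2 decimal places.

Phase angle: θ = 360°·(27 d)/(29.53 d) = 329.2°.
With cos θ = 0.859, the lit fraction is (1 − 0.859)/2 ≈ 0.071.

0.07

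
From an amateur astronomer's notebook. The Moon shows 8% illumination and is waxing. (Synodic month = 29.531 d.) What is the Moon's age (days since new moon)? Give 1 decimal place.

2.7 days

Invert f = (1 − cos θ)/2 to get cos θ = 1 − 2(0.08) = 0.840, hence θ₀ = arccos 0.840 = 32.9°.
Waxing ⇒ before full, so θ = 32.9°.
At 360°/29.531 d per day, 32.9° corresponds to 2.70 days.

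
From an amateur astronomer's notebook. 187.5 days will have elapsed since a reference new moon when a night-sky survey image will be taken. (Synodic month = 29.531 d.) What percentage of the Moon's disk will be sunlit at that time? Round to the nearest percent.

Reduce mod P: 187.5 − 6×29.531 = 10.31 d into the current lunation.
The Moon has covered 10.31/29.531 of its cycle, so θ ≈ 360° × 10.31/29.531 = 125.7°.
cos 125.7° = (-0.584), so f = (1 − (-0.584))/2 = 0.792, so 79%.

79%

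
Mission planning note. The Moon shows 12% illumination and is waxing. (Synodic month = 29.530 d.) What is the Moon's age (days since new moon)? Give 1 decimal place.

Invert f = (1 − cos θ)/2 to get cos θ = 1 − 2(0.12) = 0.760, hence θ₀ = arccos 0.760 = 40.5°.
The Moon is waxing (0°–180°), so θ = 40.5° directly.
That fraction of the synodic month is 40.5/360 × 29.530 d ≈ 3.33 d.

3.3 days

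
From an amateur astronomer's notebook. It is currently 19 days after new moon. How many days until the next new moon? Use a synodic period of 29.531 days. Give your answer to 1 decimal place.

One full lunation from the last new moon is 29.531 d; remaining = 29.531 − 19 = 10.531 d.

10.5 days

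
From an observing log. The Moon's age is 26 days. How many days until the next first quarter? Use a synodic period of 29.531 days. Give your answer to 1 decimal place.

First quarter occurs at elongation 90°, i.e. at age 29.531 × 90/360 = 7.383 d.
Already past this cycle's first quarter; the next is at 7.383 + 29.531 = 36.914 d, so 36.914 − 26 = 10.914 days.

10.9 days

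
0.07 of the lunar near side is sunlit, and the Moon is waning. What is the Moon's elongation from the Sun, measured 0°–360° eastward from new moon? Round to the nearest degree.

329°

Invert f = (1 − cos θ)/2 to get cos θ = 1 − 2(0.07) = 0.860, hence θ₀ = arccos 0.860 = 30.7°.
Waning ⇒ past full, so θ = 360° − 30.7° = 329.3°.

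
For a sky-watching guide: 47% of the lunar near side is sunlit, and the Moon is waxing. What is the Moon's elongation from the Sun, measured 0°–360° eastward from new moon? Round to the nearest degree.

87°

cos θ = 1 − 2f = 0.060, giving a principal value of 86.6°.
The Moon is waxing (0°–180°), so θ = 86.6° directly.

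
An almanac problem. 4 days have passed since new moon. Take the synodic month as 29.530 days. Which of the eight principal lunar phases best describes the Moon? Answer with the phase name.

waxing crescent

At 4/29.530 of the cycle, θ ≈ 49° — the waxing crescent range.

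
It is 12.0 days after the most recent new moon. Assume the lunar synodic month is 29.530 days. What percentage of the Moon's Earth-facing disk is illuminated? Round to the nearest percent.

Elongation θ = 360° × 12.0/29.530 ≈ 146.3°.
Illuminated fraction = (1 − cos 146.3°)/2 = (1 − (-0.832))/2 ≈ 0.916, so 92%.

92%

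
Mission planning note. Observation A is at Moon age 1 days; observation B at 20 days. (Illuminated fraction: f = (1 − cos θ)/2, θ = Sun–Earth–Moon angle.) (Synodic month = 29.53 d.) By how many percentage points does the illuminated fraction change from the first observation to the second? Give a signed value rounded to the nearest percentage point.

+71 percentage points

First observation: θ = 360°·1/29.53 = 12.2°, so f = 0.011.
Second observation: θ = 243.8°, f = 0.721.
Δf = 0.721 − 0.011 = +0.709, i.e. +71 pp.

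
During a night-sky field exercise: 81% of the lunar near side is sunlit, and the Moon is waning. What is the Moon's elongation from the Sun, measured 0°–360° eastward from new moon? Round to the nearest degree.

Invert f = (1 − cos θ)/2 to get cos θ = 1 − 2(0.81) = -0.620, hence θ₀ = arccos -0.620 = 128.3°.
A waning Moon lies in 180°–360°, so θ = 360° − 128.3° = 231.7°.

232°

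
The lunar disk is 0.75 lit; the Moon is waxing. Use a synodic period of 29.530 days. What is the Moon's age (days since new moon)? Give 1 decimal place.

9.8 days

cos θ = 1 − 2f = -0.500, giving a principal value of 120.0°.
The Moon is waxing (0°–180°), so θ = 120.0° directly.
Age = 29.530 × 120.0°/360° ≈ 9.84 days.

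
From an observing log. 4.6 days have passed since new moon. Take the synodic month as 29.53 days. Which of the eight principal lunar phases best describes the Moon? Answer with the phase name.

waxing crescent

At 4.6/29.53 of the cycle, θ ≈ 56° — the waxing crescent range.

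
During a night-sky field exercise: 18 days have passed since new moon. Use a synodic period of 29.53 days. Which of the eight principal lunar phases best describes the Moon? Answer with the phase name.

waning gibbous

θ ≈ 360° × 18/29.53 = 219°, which falls in the waning gibbous sector.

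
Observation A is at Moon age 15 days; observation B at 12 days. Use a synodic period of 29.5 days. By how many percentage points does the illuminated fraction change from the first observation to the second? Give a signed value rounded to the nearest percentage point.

First observation: θ = 360°·15/29.5 = 183.1°, so f = 0.999.
Second observation: θ = 146.4°, f = 0.917.
Δf = 0.917 − 0.999 = -0.083, i.e. -8 pp.

-8 pp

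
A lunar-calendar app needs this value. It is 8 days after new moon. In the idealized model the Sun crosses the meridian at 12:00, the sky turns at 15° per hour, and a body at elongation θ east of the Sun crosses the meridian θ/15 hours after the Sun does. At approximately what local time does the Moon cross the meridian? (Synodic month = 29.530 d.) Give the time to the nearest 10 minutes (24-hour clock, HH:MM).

18:30

Phase angle: θ = 360°·(8 d)/(29.530 d) = 97.5°.
At 15° of sky rotation per hour, 97.5° corresponds to a 6.50 h lag.
12:00 + 6.502 h ≈ 18:30 → 18:30 to the nearest ten minutes.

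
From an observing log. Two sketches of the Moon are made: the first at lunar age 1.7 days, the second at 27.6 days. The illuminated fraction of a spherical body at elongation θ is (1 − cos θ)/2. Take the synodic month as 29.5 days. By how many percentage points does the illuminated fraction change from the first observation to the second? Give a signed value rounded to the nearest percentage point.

θ₁ = 360° × 1.7/29.5 = 20.7°, f₁ = (1 − cos θ₁)/2 = 0.032.
θ₂ = 360° × 27.6/29.5 = 336.8°, f₂ = (1 − cos θ₂)/2 = 0.040.
Change = f₂ − f₁ = +0.008 → +1 percentage points.

+1 percentage points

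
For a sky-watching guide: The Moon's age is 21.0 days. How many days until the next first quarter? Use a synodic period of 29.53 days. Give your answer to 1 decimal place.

15.9 days

First quarter occurs at elongation 90°, i.e. at age 29.53 × 90/360 = 7.383 d.
This lunation's first quarter (7.383 d) has passed, so add one period: 36.913 − 21.0 = 15.913 days.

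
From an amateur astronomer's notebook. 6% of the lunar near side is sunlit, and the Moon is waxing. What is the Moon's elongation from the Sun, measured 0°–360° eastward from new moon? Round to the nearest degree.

28°

cos θ = 1 − 2f = 0.880, giving a principal value of 28.4°.
Before full moon the principal value applies: θ = 28.4°.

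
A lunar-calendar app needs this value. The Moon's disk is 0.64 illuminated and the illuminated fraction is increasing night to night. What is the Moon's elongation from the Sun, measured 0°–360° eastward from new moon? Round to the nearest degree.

cos θ = 1 − 2f = -0.280, giving a principal value of 106.3°.
Before full moon the principal value applies: θ = 106.3°.

106°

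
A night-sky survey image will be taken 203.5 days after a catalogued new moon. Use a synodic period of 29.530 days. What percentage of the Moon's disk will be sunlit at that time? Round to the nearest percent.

11%

203.5/29.530 = 6.891 lunations, so 6 complete cycles and 26.32 d into the next.
The Moon has covered 26.32/29.530 of its cycle, so θ ≈ 360° × 26.32/29.530 = 320.9°.
With cos θ = 0.776, the lit fraction is (1 − 0.776)/2 ≈ 0.112, so 11%.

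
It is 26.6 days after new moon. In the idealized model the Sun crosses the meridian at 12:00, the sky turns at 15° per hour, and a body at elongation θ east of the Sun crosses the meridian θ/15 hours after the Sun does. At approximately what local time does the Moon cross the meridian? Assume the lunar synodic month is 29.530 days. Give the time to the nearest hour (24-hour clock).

Elongation θ = 360° × 26.6/29.530 ≈ 324.3°.
Delay after the Sun = 324.3° / (15°/h) ≈ 21.62 h.
12:00 + 21.62 h ≈ 09:37 → 10:00 to the nearest hour.

10:00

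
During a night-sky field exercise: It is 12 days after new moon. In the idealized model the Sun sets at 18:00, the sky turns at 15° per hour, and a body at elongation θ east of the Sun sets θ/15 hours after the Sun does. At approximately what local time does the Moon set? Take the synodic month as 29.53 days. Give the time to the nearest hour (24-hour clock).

Phase angle: θ = 360°·(12 d)/(29.53 d) = 146.3°.
Delay after the Sun = 146.3° / (15°/h) ≈ 9.75 h.
18:00 + 9.75 h ≈ 03:45 → 04:00 to the nearest hour.

04:00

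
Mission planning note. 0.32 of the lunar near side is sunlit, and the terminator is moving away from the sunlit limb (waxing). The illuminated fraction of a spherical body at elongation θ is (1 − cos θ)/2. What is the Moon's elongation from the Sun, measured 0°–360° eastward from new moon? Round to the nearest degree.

cos θ = 1 − 2f = 0.360, giving a principal value of 68.9°.
Before full moon the principal value applies: θ = 68.9°.

69°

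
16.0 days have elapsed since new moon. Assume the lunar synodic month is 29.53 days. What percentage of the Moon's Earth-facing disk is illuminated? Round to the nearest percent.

98%

Phase angle: θ = 360°·(16.0 d)/(29.53 d) = 195.1°.
Illuminated fraction = (1 − cos 195.1°)/2 = (1 − (-0.966))/2 ≈ 0.983, so 98%.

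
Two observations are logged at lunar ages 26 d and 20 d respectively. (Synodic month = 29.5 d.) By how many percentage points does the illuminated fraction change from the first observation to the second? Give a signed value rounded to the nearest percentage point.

+59 pp

First observation: θ = 360°·26/29.5 = 317.3°, so f = 0.133.
Second observation: θ = 244.1°, f = 0.719.
Δf = 0.719 − 0.133 = +0.586, i.e. +59 pp.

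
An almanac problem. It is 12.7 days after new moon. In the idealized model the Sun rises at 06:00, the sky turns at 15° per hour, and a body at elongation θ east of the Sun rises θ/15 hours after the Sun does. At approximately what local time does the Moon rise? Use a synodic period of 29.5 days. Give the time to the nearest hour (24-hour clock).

16:00

Elongation θ = 360° × 12.7/29.5 ≈ 155.0°.
At 15° of sky rotation per hour, 155.0° corresponds to a 10.33 h lag.
06:00 + 10.33 h ≈ 16:20 → 16:00 to the nearest hour.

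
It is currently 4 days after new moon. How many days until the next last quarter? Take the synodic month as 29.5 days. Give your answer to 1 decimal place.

Last quarter occurs at elongation 270°, i.e. at age 29.5 × 270/360 = 22.125 d.
That is 22.125 − 4 = 18.125 days ahead.

18.1 days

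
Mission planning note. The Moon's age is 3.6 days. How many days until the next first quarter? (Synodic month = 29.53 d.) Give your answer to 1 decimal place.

3.8 days

First quarter occurs at elongation 90°, i.e. at age 29.53 × 90/360 = 7.383 d.
So 3.783 days remain (7.383 − 3.6).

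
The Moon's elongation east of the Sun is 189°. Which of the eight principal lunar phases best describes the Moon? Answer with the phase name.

full moon

189° lies in the full moon sector of the 8-phase cycle.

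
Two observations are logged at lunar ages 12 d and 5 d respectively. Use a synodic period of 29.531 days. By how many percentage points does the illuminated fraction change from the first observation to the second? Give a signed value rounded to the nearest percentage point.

-66 percentage points

θ₁ = 360° × 12/29.531 = 146.3°, f₁ = (1 − cos θ₁)/2 = 0.916.
θ₂ = 360° × 5/29.531 = 61.0°, f₂ = (1 − cos θ₂)/2 = 0.257.
Change = f₂ − f₁ = -0.659 → -66 percentage points.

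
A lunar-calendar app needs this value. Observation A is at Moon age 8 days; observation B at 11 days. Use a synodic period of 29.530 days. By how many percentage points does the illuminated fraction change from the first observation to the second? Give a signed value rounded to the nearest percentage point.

θ₁ = 360° × 8/29.530 = 97.5°, f₁ = (1 − cos θ₁)/2 = 0.566.
θ₂ = 360° × 11/29.530 = 134.1°, f₂ = (1 − cos θ₂)/2 = 0.848.
Change = f₂ − f₁ = +0.282 → +28 percentage points.

+28 pp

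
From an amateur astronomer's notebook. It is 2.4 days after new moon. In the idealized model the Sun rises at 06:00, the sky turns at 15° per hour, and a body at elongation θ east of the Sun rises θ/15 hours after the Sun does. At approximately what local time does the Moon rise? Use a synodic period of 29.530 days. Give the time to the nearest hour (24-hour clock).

Phase angle: θ = 360°·(2.4 d)/(29.530 d) = 29.3°.
Delay after the Sun = 29.3° / (15°/h) ≈ 1.95 h.
06:00 + 1.95 h ≈ 07:57 → 08:00 to the nearest hour.

08:00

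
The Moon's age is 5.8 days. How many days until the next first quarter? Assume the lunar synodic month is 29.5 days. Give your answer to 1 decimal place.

1.6 days

First quarter occurs at elongation 90°, i.e. at age 29.5 × 90/360 = 7.375 d.
So 1.575 days remain (7.375 − 5.8).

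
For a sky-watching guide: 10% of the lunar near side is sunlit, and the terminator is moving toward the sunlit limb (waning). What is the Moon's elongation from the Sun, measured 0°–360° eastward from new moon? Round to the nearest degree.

From f = (1 − cos θ)/2: cos θ = 1 − 2×0.10 = 0.800; arccos → 36.9°.
Waning ⇒ past full, so θ = 360° − 36.9° = 323.1°.

323°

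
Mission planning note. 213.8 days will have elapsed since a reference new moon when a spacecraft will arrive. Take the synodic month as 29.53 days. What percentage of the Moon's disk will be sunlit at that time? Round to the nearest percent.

47%

213.8 d spans 7 complete synodic months (7 × 29.53 = 206.71 d) plus 7.09 d.
Elongation θ = 360° × 7.09/29.53 ≈ 86.4°.
With cos θ = 0.062, the lit fraction is (1 − 0.062)/2 ≈ 0.469, so 47%.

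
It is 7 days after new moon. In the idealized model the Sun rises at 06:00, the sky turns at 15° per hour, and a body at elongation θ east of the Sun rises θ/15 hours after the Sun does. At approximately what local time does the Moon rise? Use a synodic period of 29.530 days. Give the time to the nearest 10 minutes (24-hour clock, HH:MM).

11:40

Phase angle: θ = 360°·(7 d)/(29.530 d) = 85.3°.
At 15° of sky rotation per hour, 85.3° corresponds to a 5.69 h lag.
06:00 + 5.689 h ≈ 11:41 → 11:40 to the nearest ten minutes.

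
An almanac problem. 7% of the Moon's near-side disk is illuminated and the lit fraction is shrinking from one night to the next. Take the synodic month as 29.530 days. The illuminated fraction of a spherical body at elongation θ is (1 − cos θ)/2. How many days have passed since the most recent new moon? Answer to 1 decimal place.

cos θ = 1 − 2f = 0.860, giving a principal value of 30.7°.
Waning ⇒ past full, so θ = 360° − 30.7° = 329.3°.
At 360°/29.530 d per day, 329.3° corresponds to 27.01 days.

27.0 days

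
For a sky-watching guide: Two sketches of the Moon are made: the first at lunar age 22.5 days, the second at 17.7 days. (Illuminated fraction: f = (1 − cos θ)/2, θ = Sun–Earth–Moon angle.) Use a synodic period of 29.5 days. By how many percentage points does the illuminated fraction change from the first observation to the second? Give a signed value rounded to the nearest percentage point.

+44 pp

θ₁ = 360° × 22.5/29.5 = 274.6°, f₁ = (1 − cos θ₁)/2 = 0.460.
θ₂ = 360° × 17.7/29.5 = 216.0°, f₂ = (1 − cos θ₂)/2 = 0.905.
Change = f₂ − f₁ = +0.444 → +44 percentage points.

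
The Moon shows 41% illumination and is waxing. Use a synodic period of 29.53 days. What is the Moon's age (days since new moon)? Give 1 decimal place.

From f = (1 − cos θ)/2: cos θ = 1 − 2×0.41 = 0.180; arccos → 79.6°.
Waxing ⇒ before full, so θ = 79.6°.
Age = 29.53 × 79.6°/360° ≈ 6.53 days.

6.5 days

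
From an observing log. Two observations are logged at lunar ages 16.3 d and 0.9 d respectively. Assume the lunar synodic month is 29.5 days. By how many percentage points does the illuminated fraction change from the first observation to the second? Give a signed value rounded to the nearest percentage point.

θ₁ = 360° × 16.3/29.5 = 198.9°, f₁ = (1 − cos θ₁)/2 = 0.973.
θ₂ = 360° × 0.9/29.5 = 11.0°, f₂ = (1 − cos θ₂)/2 = 0.009.
Change = f₂ − f₁ = -0.964 → -96 percentage points.

-96 percentage points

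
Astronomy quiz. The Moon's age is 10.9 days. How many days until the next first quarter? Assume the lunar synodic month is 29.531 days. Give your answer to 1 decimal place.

26.0 days

First quarter occurs at elongation 90°, i.e. at age 29.531 × 90/360 = 7.383 d.
Already past this cycle's first quarter; the next is at 7.383 + 29.531 = 36.914 d, so 36.914 − 10.9 = 26.014 days.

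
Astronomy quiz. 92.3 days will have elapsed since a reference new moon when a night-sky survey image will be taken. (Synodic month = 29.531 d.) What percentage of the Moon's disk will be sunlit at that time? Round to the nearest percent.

15%

Reduce mod P: 92.3 − 3×29.531 = 3.71 d into the current lunation.
Phase angle: θ = 360°·(3.71 d)/(29.531 d) = 45.2°.
With cos θ = 0.705, the lit fraction is (1 − 0.705)/2 ≈ 0.148, so 15%.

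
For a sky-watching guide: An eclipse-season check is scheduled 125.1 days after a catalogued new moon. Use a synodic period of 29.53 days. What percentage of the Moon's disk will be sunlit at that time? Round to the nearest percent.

Reduce mod P: 125.1 − 4×29.53 = 6.98 d into the current lunation.
Elongation θ = 360° × 6.98/29.53 ≈ 85.1°.
With cos θ = 0.086, the lit fraction is (1 − 0.086)/2 ≈ 0.457, so 46%.

46%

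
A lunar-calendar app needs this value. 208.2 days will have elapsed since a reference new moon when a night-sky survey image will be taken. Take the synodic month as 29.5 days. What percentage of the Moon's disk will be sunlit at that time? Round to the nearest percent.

208.2 d spans 7 complete synodic months (7 × 29.5 = 206.50 d) plus 1.70 d.
Phase angle: θ = 360°·(1.70 d)/(29.5 d) = 20.7°.
With cos θ = 0.935, the lit fraction is (1 − 0.935)/2 ≈ 0.032, so 3%.

3%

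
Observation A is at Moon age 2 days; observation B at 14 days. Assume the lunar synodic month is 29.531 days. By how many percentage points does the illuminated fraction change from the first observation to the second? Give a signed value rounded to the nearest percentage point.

θ₁ = 360° × 2/29.531 = 24.4°, f₁ = (1 − cos θ₁)/2 = 0.045.
θ₂ = 360° × 14/29.531 = 170.7°, f₂ = (1 − cos θ₂)/2 = 0.993.
Change = f₂ − f₁ = +0.949 → +95 percentage points.

+95 percentage points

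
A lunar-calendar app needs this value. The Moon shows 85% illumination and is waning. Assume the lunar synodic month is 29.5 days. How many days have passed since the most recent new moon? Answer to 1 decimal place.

cos θ = 1 − 2f = -0.700, giving a principal value of 134.4°.
Since the Moon is past full (waning), take the reflex angle: θ = 360° − 134.4° = 225.6°.
Age = 29.5 × 225.6°/360° ≈ 18.48 days.

18.5 days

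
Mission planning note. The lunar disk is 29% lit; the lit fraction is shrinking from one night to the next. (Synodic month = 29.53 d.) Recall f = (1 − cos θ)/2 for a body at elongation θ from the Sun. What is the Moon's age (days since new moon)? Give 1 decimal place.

24.2 days

From f = (1 − cos θ)/2: cos θ = 1 − 2×0.29 = 0.420; arccos → 65.2°.
Since the Moon is past full (waning), take the reflex angle: θ = 360° − 65.2° = 294.8°.
At 360°/29.53 d per day, 294.8° corresponds to 24.18 days.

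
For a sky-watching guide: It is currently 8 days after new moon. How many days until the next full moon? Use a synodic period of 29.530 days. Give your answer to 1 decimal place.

Full moon occurs at elongation 180°, i.e. at age 29.530 × 180/360 = 14.765 d.
So 6.765 days remain (14.765 − 8).

6.8 days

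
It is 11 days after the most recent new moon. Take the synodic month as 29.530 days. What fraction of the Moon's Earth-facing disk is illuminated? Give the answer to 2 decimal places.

0.85

Elongation θ = 360° × 11/29.530 ≈ 134.1°.
cos 134.1° = (-0.696), so f = (1 − (-0.696))/2 = 0.848.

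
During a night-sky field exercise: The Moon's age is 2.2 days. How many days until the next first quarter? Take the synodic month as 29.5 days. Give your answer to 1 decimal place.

5.2 days

First quarter is 0.25 of the way through the cycle: age 0.25 × 29.5 = 7.375 d.
That is 7.375 − 2.2 = 5.175 days ahead.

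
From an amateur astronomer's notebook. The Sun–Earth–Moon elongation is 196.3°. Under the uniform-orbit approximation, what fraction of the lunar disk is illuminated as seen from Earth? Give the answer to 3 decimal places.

f = (1 − cos 196.3°)/2 = (1 − (-0.960))/2 ≈ 0.980.

0.980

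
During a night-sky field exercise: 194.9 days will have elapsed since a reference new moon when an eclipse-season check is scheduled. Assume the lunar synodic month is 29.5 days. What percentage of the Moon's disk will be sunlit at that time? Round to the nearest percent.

89%

Reduce mod P: 194.9 − 6×29.5 = 17.90 d into the current lunation.
Phase angle: θ = 360°·(17.90 d)/(29.5 d) = 218.4°.
With cos θ = (-0.783), the lit fraction is (1 − (-0.783))/2 ≈ 0.892, so 89%.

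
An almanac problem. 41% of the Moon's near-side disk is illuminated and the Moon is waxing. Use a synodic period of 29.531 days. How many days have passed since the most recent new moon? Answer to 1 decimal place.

Invert f = (1 − cos θ)/2 to get cos θ = 1 − 2(0.41) = 0.180, hence θ₀ = arccos 0.180 = 79.6°.
Waxing ⇒ before full, so θ = 79.6°.
Age = 29.531 × 79.6°/360° ≈ 6.53 days.

6.5 days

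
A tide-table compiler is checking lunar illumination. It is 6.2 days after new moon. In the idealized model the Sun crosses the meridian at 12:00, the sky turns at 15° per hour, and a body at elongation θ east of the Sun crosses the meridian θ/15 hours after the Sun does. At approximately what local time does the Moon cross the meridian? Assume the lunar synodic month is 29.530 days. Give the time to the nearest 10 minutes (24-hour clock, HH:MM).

17:00

Elongation θ = 360° × 6.2/29.530 ≈ 75.6°.
The Moon trails the Sun by θ/15 = 75.6/15 ≈ 5.04 hours.
12:00 + 5.039 h ≈ 17:02 → 17:00 to the nearest ten minutes.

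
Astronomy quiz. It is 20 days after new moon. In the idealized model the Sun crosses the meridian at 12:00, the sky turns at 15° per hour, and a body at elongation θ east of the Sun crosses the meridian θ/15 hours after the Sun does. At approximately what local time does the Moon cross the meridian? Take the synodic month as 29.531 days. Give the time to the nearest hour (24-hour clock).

04:00

Elongation θ = 360° × 20/29.531 ≈ 243.8°.
The Moon trails the Sun by θ/15 = 243.8/15 ≈ 16.25 hours.
12:00 + 16.25 h ≈ 04:15 → 04:00 to the nearest hour.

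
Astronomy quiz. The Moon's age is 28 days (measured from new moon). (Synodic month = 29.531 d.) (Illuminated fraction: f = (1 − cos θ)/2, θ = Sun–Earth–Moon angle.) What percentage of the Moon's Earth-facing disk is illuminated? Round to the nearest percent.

3%

Phase angle: θ = 360°·(28 d)/(29.531 d) = 341.3°.
cos 341.3° = 0.947, so f = (1 − 0.947)/2 = 0.026, so 3%.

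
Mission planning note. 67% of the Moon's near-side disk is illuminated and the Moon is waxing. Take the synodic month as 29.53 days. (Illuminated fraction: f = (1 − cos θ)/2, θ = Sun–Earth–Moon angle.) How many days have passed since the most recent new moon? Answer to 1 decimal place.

cos θ = 1 − 2f = -0.340, giving a principal value of 109.9°.
The Moon is waxing (0°–180°), so θ = 109.9° directly.
Age = 29.53 × 109.9°/360° ≈ 9.01 days.

9.0 days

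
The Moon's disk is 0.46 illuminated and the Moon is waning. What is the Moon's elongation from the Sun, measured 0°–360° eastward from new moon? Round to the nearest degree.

From f = (1 − cos θ)/2: cos θ = 1 − 2×0.46 = 0.080; arccos → 85.4°.
Waning ⇒ past full, so θ = 360° − 85.4° = 274.6°.

275°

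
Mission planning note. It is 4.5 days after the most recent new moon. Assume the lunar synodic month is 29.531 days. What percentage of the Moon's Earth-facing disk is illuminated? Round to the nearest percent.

21%

The Moon has covered 4.5/29.531 of its cycle, so θ ≈ 360° × 4.5/29.531 = 54.9°.
cos 54.9° = 0.576, so f = (1 − 0.576)/2 = 0.212, so 21%.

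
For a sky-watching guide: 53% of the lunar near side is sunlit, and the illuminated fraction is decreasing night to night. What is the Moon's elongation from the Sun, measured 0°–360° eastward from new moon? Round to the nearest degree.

267°

Invert f = (1 − cos θ)/2 to get cos θ = 1 − 2(0.53) = -0.060, hence θ₀ = arccos -0.060 = 93.4°.
A waning Moon lies in 180°–360°, so θ = 360° − 93.4° = 266.6°.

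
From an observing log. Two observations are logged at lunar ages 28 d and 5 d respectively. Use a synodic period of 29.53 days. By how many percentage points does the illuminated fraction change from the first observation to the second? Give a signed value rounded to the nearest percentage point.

First observation: θ = 360°·28/29.53 = 341.3°, so f = 0.026.
Second observation: θ = 61.0°, f = 0.257.
Δf = 0.257 − 0.026 = +0.231, i.e. +23 pp.

+23 pp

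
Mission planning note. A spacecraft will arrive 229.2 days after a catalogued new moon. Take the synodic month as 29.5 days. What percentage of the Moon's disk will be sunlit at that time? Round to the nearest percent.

229.2/29.5 = 7.769 lunations, so 7 complete cycles and 22.70 d into the next.
Elongation θ = 360° × 22.70/29.5 ≈ 277.0°.
cos 277.0° = 0.122, so f = (1 − 0.122)/2 = 0.439, so 44%.

44%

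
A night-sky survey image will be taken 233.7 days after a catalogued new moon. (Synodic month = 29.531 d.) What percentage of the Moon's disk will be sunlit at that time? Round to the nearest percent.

233.7/29.531 = 7.914 lunations, so 7 complete cycles and 26.98 d into the next.
Elongation θ = 360° × 26.98/29.531 ≈ 328.9°.
With cos θ = 0.857, the lit fraction is (1 − 0.857)/2 ≈ 0.072, so 7%.

7%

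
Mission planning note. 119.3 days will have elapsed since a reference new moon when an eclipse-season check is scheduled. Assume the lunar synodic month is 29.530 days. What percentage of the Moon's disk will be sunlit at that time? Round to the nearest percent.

2%

119.3 d spans 4 complete synodic months (4 × 29.530 = 118.12 d) plus 1.18 d.
Elongation θ = 360° × 1.18/29.530 ≈ 14.4°.
cos 14.4° = 0.969, so f = (1 − 0.969)/2 = 0.016, so 2%.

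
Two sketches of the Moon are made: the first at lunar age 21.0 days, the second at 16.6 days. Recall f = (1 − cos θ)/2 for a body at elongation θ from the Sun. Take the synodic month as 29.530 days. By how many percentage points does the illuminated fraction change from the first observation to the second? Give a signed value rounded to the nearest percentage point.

+34 percentage points

First observation: θ = 360°·21.0/29.530 = 256.0°, so f = 0.621.
Second observation: θ = 202.4°, f = 0.962.
Δf = 0.962 − 0.621 = +0.342, i.e. +34 pp.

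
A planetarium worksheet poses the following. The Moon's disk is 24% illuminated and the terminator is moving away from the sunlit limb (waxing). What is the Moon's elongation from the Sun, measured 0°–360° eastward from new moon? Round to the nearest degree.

59°

From f = (1 − cos θ)/2: cos θ = 1 − 2×0.24 = 0.520; arccos → 58.7°.
Waxing ⇒ before full, so θ = 58.7°.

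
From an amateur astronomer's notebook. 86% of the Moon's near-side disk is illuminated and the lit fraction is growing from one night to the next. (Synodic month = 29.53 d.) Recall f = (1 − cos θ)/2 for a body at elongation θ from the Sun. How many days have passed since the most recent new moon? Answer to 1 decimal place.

11.2 days

Invert f = (1 − cos θ)/2 to get cos θ = 1 − 2(0.86) = -0.720, hence θ₀ = arccos -0.720 = 136.1°.
Waxing ⇒ before full, so θ = 136.1°.
At 360°/29.53 d per day, 136.1° corresponds to 11.16 days.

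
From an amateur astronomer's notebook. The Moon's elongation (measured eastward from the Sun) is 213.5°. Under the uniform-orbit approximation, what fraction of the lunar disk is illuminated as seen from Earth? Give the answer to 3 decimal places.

0.917

Half-versine of 213.5°: (1 − (-0.834))/2 = 0.917.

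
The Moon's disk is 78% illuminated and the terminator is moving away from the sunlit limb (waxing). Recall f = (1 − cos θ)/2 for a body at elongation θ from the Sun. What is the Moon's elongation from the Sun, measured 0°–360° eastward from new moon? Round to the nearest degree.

cos θ = 1 − 2f = -0.560, giving a principal value of 124.1°.
Before full moon the principal value applies: θ = 124.1°.

124°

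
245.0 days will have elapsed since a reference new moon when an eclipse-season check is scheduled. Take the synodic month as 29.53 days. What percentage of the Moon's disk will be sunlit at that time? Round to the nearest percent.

64%

Reduce mod P: 245.0 − 8×29.53 = 8.76 d into the current lunation.
The Moon has covered 8.76/29.53 of its cycle, so θ ≈ 360° × 8.76/29.53 = 106.8°.
Illuminated fraction = (1 − cos 106.8°)/2 = (1 − (-0.289))/2 ≈ 0.644, so 64%.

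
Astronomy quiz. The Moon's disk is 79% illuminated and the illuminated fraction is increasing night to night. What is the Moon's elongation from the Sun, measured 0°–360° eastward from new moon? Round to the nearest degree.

From f = (1 − cos θ)/2: cos θ = 1 − 2×0.79 = -0.580; arccos → 125.5°.
Before full moon the principal value applies: θ = 125.5°.

125°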